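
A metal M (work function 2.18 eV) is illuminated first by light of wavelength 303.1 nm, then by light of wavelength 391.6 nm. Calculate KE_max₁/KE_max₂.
1.9375

Using Einstein's equation: KE_max = hc/λ - φ

For λ₁ = 303.1 nm:
E₁ = hc/λ₁ = 4.0905 eV
KE₁ = E₁ - φ = 4.0905 - 2.18 = 1.9105 eV

For λ₂ = 391.6 nm:
E₂ = hc/λ₂ = 3.1661 eV
KE₂ = E₂ - φ = 3.1661 - 2.18 = 0.9861 eV

Ratio: KE₁/KE₂ = 1.9105/0.9861 = 1.9375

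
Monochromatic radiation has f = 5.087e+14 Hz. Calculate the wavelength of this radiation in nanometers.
589.33 nm

Using the wave equation: c = fλ

Solving for wavelength:
λ = c/f = (3×10⁸ m/s) / (5.087e+14 Hz)
λ = 589.33 nm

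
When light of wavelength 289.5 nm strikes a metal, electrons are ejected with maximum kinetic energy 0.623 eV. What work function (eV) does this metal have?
3.66 eV

From Einstein's photoelectric equation: KE_max = hf - φ = hc/λ - φ

Rearranging for φ:
φ = hc/λ - KE_max

Calculate photon energy:
E_photon = hc/λ = 4.2827 eV

Therefore:
φ = 4.2827 - 0.623 = 3.66 eV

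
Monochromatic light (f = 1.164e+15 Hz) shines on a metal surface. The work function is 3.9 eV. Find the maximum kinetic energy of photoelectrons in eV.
0.9139 eV

Using Einstein's photoelectric equation: KE_max = hf - φ

First, calculate the photon energy:
E_photon = hf = (6.626×10⁻³⁴ J·s)(1.164e+15 Hz)
E_photon = 4.8139 eV

Then, the maximum kinetic energy:
KE_max = E_photon - φ = 4.8139 eV - 3.9 eV = 0.9139 eV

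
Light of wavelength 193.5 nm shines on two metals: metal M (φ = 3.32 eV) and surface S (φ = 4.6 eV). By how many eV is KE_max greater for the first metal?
1.2800 eV

Using KE_max = hc/λ - φ for each metal:

Photon energy: E = hc/λ = 6.4075 eV

For metal M (φ₁ = 3.32 eV):
KE₁ = E - φ₁ = 6.4075 - 3.32 = 3.0875 eV

For surface S (φ₂ = 4.6 eV):
KE₂ = E - φ₂ = 6.4075 - 4.6 = 1.8075 eV

Difference:
ΔKE = KE₁ - KE₂ = 3.0875 - 1.8075 = 1.2800 eV

Note: The difference equals the difference in work functions: 4.6 - 3.32 = 1.28 eV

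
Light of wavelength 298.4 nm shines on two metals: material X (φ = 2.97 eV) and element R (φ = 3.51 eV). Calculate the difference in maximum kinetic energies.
0.5400 eV

Using KE_max = hc/λ - φ for each metal:

Photon energy: E = hc/λ = 4.1550 eV

For material X (φ₁ = 2.97 eV):
KE₁ = E - φ₁ = 4.1550 - 2.97 = 1.1850 eV

For element R (φ₂ = 3.51 eV):
KE₂ = E - φ₂ = 4.1550 - 3.51 = 0.6450 eV

Difference:
ΔKE = KE₁ - KE₂ = 1.1850 - 0.6450 = 0.5400 eV

Note: The difference equals the difference in work functions: 3.51 - 2.97 = 0.54 eV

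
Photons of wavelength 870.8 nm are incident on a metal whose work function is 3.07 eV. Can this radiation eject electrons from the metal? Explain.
No

For photoemission, the photon energy must exceed the work function.

Photon energy: E = hc/λ = 1.4238 eV
Work function: φ = 3.07 eV

Since E_photon (1.4238 eV) < φ (3.07 eV), photoemission will NOT occur.
The threshold wavelength is λ₀ = hc/φ = 403.9 nm.
Since 870.8 nm > 403.9 nm, the photons lack sufficient energy.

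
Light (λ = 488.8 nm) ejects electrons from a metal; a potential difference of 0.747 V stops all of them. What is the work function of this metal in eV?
1.79 eV

The stopping potential gives the maximum kinetic energy: KE_max = eV_s = 0.747 eV

From Einstein's photoelectric equation: KE_max = hc/λ - φ
Rearranging: φ = hc/λ - KE_max

Calculate photon energy:
E_photon = hc/λ = (6.626×10⁻³⁴ J·s)(3×10⁸ m/s) / (488.8×10⁻⁹ m) = 2.5365 eV

Therefore:
φ = 2.5365 - 0.747 = 1.79 eV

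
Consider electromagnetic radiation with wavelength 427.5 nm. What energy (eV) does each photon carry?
2.9002 eV

Using E = hf = hc/λ:

E = hc/λ = (6.626×10⁻³⁴ J·s)(3×10⁸ m/s) / (427.5×10⁻⁹ m)
E = 2.9002 eV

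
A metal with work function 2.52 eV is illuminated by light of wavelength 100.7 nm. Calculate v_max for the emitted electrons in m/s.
1.8560e+06 m/s

First, find the maximum kinetic energy:
E_photon = hc/λ = 12.3122 eV
KE_max = E_photon - φ = 12.3122 - 2.52 = 9.7922 eV

Convert to Joules: KE_max = 9.7922 × 1.602×10⁻¹⁹ J = 1.5689e-18 J

Then use KE = ½mv² to find velocity:
v = √(2·KE/m) = √(2 × 1.5689e-18 J / 9.109e-31 kg)
v = 1.8560e+06 m/s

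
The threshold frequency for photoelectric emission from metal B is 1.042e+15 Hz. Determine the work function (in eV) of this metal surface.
4.31 eV

At the threshold frequency, photon energy equals work function:
φ = hf₀

Calculating:
φ = (6.626×10⁻³⁴ J·s)(1.042e+15 Hz)
φ = 4.31 eV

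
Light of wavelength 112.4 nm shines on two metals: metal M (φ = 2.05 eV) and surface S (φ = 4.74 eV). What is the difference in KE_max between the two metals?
2.6900 eV

Using KE_max = hc/λ - φ for each metal:

Photon energy: E = hc/λ = 11.0306 eV

For metal M (φ₁ = 2.05 eV):
KE₁ = E - φ₁ = 11.0306 - 2.05 = 8.9806 eV

For surface S (φ₂ = 4.74 eV):
KE₂ = E - φ₂ = 11.0306 - 4.74 = 6.2906 eV

Difference:
ΔKE = KE₁ - KE₂ = 8.9806 - 6.2906 = 2.6900 eV

Note: The difference equals the difference in work functions: 4.74 - 2.05 = 2.69 eV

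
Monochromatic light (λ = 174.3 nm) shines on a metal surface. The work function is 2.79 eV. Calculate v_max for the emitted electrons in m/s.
1.2332e+06 m/s

First, find the maximum kinetic energy:
E_photon = hc/λ = 7.1133 eV
KE_max = E_photon - φ = 7.1133 - 2.79 = 4.3233 eV

Convert to Joules: KE_max = 4.3233 × 1.602×10⁻¹⁹ J = 6.9266e-19 J

Then use KE = ½mv² to find velocity:
v = √(2·KE/m) = √(2 × 6.9266e-19 J / 9.109e-31 kg)
v = 1.2332e+06 m/s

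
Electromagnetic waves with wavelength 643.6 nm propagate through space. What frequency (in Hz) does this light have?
4.6581e+14 Hz

Using the wave equation: c = fλ

Solving for frequency:
f = c/λ = (3×10⁸ m/s) / (643.6×10⁻⁹ m)
f = 4.6581e+14 Hz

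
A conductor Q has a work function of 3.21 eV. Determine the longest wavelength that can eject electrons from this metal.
386.24 nm

The threshold wavelength is when the photon energy equals the work function:
hc/λ₀ = φ

Solving for λ₀:
λ₀ = hc/φ = (6.626×10⁻³⁴ J·s)(3×10⁸ m/s) / (3.21 eV × 1.602×10⁻¹⁹ J/eV)
λ₀ = 386.24 nm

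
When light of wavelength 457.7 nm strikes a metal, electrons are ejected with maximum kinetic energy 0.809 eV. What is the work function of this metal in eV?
1.90 eV

From Einstein's photoelectric equation: KE_max = hf - φ = hc/λ - φ

Rearranging for φ:
φ = hc/λ - KE_max

Calculate photon energy:
E_photon = hc/λ = 2.7089 eV

Therefore:
φ = 2.7089 - 0.809 = 1.90 eV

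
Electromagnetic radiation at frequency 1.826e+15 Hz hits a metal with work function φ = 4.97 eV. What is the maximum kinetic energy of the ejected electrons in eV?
2.5817 eV

Using Einstein's photoelectric equation: KE_max = hf - φ

First, calculate the photon energy:
E_photon = hf = (6.626×10⁻³⁴ J·s)(1.826e+15 Hz)
E_photon = 7.5517 eV

Then, the maximum kinetic energy:
KE_max = E_photon - φ = 7.5517 eV - 4.97 eV = 2.5817 eV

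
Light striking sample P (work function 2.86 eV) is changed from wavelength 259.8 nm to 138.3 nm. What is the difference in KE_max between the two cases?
4.1926 eV

Using Einstein's equation: KE_max = hc/λ - φ

For λ₁ = 259.8 nm:
KE₁ = hc/λ₁ - φ = 4.7723 - 2.86 = 1.9123 eV

For λ₂ = 138.3 nm:
KE₂ = hc/λ₂ - φ = 8.9649 - 2.86 = 6.1049 eV

Change in KE:
ΔKE = KE₂ - KE₁ = 6.1049 - 1.9123 = 4.1926 eV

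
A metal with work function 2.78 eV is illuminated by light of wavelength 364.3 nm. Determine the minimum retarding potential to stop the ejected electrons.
0.6234 V

The stopping potential V_s satisfies: eV_s = KE_max

First, find KE_max using Einstein's equation:
E_photon = hc/λ = 3.4034 eV
KE_max = E_photon - φ = 3.4034 - 2.78 = 0.6234 eV

Since eV_s = KE_max:
V_s = KE_max/e = 0.6234 V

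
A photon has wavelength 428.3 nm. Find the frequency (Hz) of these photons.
6.9996e+14 Hz

Using the wave equation: c = fλ

Solving for frequency:
f = c/λ = (3×10⁸ m/s) / (428.3×10⁻⁹ m)
f = 6.9996e+14 Hz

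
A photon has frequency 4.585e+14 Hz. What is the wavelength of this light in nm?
653.85 nm

Using the wave equation: c = fλ

Solving for wavelength:
λ = c/f = (3×10⁸ m/s) / (4.585e+14 Hz)
λ = 653.85 nm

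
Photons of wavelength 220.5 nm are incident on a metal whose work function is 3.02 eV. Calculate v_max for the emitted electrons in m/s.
9.5687e+05 m/s

First, find the maximum kinetic energy:
E_photon = hc/λ = 5.6229 eV
KE_max = E_photon - φ = 5.6229 - 3.02 = 2.6029 eV

Convert to Joules: KE_max = 2.6029 × 1.602×10⁻¹⁹ J = 4.1703e-19 J

Then use KE = ½mv² to find velocity:
v = √(2·KE/m) = √(2 × 4.1703e-19 J / 9.109e-31 kg)
v = 9.5687e+05 m/s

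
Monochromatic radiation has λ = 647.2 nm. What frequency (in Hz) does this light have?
4.6321e+14 Hz

Using the wave equation: c = fλ

Solving for frequency:
f = c/λ = (3×10⁸ m/s) / (647.2×10⁻⁹ m)
f = 4.6321e+14 Hz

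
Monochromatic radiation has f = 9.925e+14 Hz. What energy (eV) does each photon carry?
4.1047 eV

Using E = hf:

E = hf = (6.626×10⁻³⁴ J·s)(9.925e+14 Hz)
E = 4.1047 eV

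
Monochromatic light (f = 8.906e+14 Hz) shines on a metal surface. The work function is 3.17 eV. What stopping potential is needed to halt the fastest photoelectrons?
0.5132 V

The stopping potential V_s satisfies: eV_s = KE_max

First, find KE_max using Einstein's equation:
E_photon = hf = (6.626×10⁻³⁴ J·s)(8.906e+14 Hz) = 3.6832 eV
KE_max = E_photon - φ = 3.6832 - 3.17 = 0.5132 eV

Since eV_s = KE_max:
V_s = KE_max/e = 0.5132 V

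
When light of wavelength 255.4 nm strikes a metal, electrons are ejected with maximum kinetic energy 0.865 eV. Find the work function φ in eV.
3.99 eV

From Einstein's photoelectric equation: KE_max = hf - φ = hc/λ - φ

Rearranging for φ:
φ = hc/λ - KE_max

Calculate photon energy:
E_photon = hc/λ = 4.8545 eV

Therefore:
φ = 4.8545 - 0.865 = 3.99 eV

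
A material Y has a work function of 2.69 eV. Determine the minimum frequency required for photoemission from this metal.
6.5044e+14 Hz

The threshold frequency is when the photon energy equals the work function:
hf₀ = φ

Solving for f₀:
f₀ = φ/h = (2.69 eV × 1.602×10⁻¹⁹ J/eV) / (6.626×10⁻³⁴ J·s)
f₀ = 6.5044e+14 Hz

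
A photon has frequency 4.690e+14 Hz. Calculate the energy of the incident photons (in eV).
1.9396 eV

Using E = hf:

E = hf = (6.626×10⁻³⁴ J·s)(4.690e+14 Hz)
E = 1.9396 eV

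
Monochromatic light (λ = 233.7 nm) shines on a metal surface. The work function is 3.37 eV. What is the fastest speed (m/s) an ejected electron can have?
8.2508e+05 m/s

First, find the maximum kinetic energy:
E_photon = hc/λ = 5.3053 eV
KE_max = E_photon - φ = 5.3053 - 3.37 = 1.9353 eV

Convert to Joules: KE_max = 1.9353 × 1.602×10⁻¹⁹ J = 3.1006e-19 J

Then use KE = ½mv² to find velocity:
v = √(2·KE/m) = √(2 × 3.1006e-19 J / 9.109e-31 kg)
v = 8.2508e+05 m/s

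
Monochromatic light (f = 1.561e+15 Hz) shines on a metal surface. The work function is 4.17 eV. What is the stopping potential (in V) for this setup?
2.2858 V

The stopping potential V_s satisfies: eV_s = KE_max

First, find KE_max using Einstein's equation:
E_photon = hf = (6.626×10⁻³⁴ J·s)(1.561e+15 Hz) = 6.4558 eV
KE_max = E_photon - φ = 6.4558 - 4.17 = 2.2858 eV

Since eV_s = KE_max:
V_s = KE_max/e = 2.2858 V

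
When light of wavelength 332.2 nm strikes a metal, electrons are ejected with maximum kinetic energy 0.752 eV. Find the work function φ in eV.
2.98 eV

From Einstein's photoelectric equation: KE_max = hf - φ = hc/λ - φ

Rearranging for φ:
φ = hc/λ - KE_max

Calculate photon energy:
E_photon = hc/λ = 3.7322 eV

Therefore:
φ = 3.7322 - 0.752 = 2.98 eV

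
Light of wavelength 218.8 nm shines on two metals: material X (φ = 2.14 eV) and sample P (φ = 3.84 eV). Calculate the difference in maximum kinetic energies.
1.7000 eV

Using KE_max = hc/λ - φ for each metal:

Photon energy: E = hc/λ = 5.6666 eV

For material X (φ₁ = 2.14 eV):
KE₁ = E - φ₁ = 5.6666 - 2.14 = 3.5266 eV

For sample P (φ₂ = 3.84 eV):
KE₂ = E - φ₂ = 5.6666 - 3.84 = 1.8266 eV

Difference:
ΔKE = KE₁ - KE₂ = 3.5266 - 1.8266 = 1.7000 eV

Note: The difference equals the difference in work functions: 3.84 - 2.14 = 1.70 eV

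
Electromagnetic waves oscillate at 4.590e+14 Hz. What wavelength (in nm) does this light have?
653.14 nm

Using the wave equation: c = fλ

Solving for wavelength:
λ = c/f = (3×10⁸ m/s) / (4.590e+14 Hz)
λ = 653.14 nm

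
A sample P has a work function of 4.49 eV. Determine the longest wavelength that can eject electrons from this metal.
276.13 nm

The threshold wavelength is when the photon energy equals the work function:
hc/λ₀ = φ

Solving for λ₀:
λ₀ = hc/φ = (6.626×10⁻³⁴ J·s)(3×10⁸ m/s) / (4.49 eV × 1.602×10⁻¹⁹ J/eV)
λ₀ = 276.13 nm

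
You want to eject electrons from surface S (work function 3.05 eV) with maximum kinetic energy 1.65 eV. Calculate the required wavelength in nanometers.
263.80 nm

From Einstein's equation: KE_max = hc/λ - φ

Rearranging for λ:
hc/λ = KE_max + φ
λ = hc/(KE_max + φ)

Required photon energy:
E_photon = KE_max + φ = 1.65 + 3.05 = 4.70 eV

Required wavelength:
λ = hc/E_photon = (6.626×10⁻³⁴)(3×10⁸) / (4.70 × 1.602×10⁻¹⁹)
λ = 263.80 nm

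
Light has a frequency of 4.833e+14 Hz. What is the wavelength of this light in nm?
620.30 nm

Using the wave equation: c = fλ

Solving for wavelength:
λ = c/f = (3×10⁸ m/s) / (4.833e+14 Hz)
λ = 620.30 nm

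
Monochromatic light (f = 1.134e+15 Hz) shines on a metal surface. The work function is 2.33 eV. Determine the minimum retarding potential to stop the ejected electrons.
2.3598 V

The stopping potential V_s satisfies: eV_s = KE_max

First, find KE_max using Einstein's equation:
E_photon = hf = (6.626×10⁻³⁴ J·s)(1.134e+15 Hz) = 4.6898 eV
KE_max = E_photon - φ = 4.6898 - 2.33 = 2.3598 eV

Since eV_s = KE_max:
V_s = KE_max/e = 2.3598 V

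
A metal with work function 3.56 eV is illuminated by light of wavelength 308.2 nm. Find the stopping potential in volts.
0.4628 V

The stopping potential V_s satisfies: eV_s = KE_max

First, find KE_max using Einstein's equation:
E_photon = hc/λ = 4.0228 eV
KE_max = E_photon - φ = 4.0228 - 3.56 = 0.4628 eV

Since eV_s = KE_max:
V_s = KE_max/e = 0.4628 V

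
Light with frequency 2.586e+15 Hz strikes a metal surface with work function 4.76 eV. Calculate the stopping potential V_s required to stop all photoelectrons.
5.9348 V

The stopping potential V_s satisfies: eV_s = KE_max

First, find KE_max using Einstein's equation:
E_photon = hf = (6.626×10⁻³⁴ J·s)(2.586e+15 Hz) = 10.6948 eV
KE_max = E_photon - φ = 10.6948 - 4.76 = 5.9348 eV

Since eV_s = KE_max:
V_s = KE_max/e = 5.9348 V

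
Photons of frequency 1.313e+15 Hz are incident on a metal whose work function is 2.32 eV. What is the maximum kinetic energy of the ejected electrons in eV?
3.1101 eV

Using Einstein's photoelectric equation: KE_max = hf - φ

First, calculate the photon energy:
E_photon = hf = (6.626×10⁻³⁴ J·s)(1.313e+15 Hz)
E_photon = 5.4301 eV

Then, the maximum kinetic energy:
KE_max = E_photon - φ = 5.4301 eV - 2.32 eV = 3.1101 eV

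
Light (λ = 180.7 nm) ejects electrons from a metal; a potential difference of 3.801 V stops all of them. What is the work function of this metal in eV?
3.06 eV

The stopping potential gives the maximum kinetic energy: KE_max = eV_s = 3.801 eV

From Einstein's photoelectric equation: KE_max = hc/λ - φ
Rearranging: φ = hc/λ - KE_max

Calculate photon energy:
E_photon = hc/λ = (6.626×10⁻³⁴ J·s)(3×10⁸ m/s) / (180.7×10⁻⁹ m) = 6.8613 eV

Therefore:
φ = 6.8613 - 3.801 = 3.06 eV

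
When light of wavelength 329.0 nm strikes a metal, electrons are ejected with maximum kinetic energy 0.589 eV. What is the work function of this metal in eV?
3.18 eV

From Einstein's photoelectric equation: KE_max = hf - φ = hc/λ - φ

Rearranging for φ:
φ = hc/λ - KE_max

Calculate photon energy:
E_photon = hc/λ = 3.7685 eV

Therefore:
φ = 3.7685 - 0.589 = 3.18 eV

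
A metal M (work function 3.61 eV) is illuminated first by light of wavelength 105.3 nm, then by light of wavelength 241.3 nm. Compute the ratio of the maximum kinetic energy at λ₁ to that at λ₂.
5.3426

Using Einstein's equation: KE_max = hc/λ - φ

For λ₁ = 105.3 nm:
E₁ = hc/λ₁ = 11.7744 eV
KE₁ = E₁ - φ = 11.7744 - 3.61 = 8.1644 eV

For λ₂ = 241.3 nm:
E₂ = hc/λ₂ = 5.1382 eV
KE₂ = E₂ - φ = 5.1382 - 3.61 = 1.5282 eV

Ratio: KE₁/KE₂ = 8.1644/1.5282 = 5.3426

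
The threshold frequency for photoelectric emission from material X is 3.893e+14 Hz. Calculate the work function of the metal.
1.61 eV

At the threshold frequency, photon energy equals work function:
φ = hf₀

Calculating:
φ = (6.626×10⁻³⁴ J·s)(3.893e+14 Hz)
φ = 1.61 eV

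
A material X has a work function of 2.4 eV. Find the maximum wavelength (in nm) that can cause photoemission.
516.60 nm

The threshold wavelength is when the photon energy equals the work function:
hc/λ₀ = φ

Solving for λ₀:
λ₀ = hc/φ = (6.626×10⁻³⁴ J·s)(3×10⁸ m/s) / (2.4 eV × 1.602×10⁻¹⁹ J/eV)
λ₀ = 516.60 nm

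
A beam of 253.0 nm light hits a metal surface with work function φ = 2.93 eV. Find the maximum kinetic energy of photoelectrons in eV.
1.9706 eV

Using Einstein's photoelectric equation: KE_max = hf - φ = hc/λ - φ

First, calculate the photon energy:
E_photon = hc/λ = (6.626×10⁻³⁴ J·s)(3×10⁸ m/s) / (253.0×10⁻⁹ m)
E_photon = 4.9006 eV

Then, the maximum kinetic energy:
KE_max = E_photon - φ = 4.9006 eV - 2.93 eV = 1.9706 eV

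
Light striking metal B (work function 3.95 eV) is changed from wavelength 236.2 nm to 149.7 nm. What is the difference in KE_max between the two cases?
3.0331 eV

Using Einstein's equation: KE_max = hc/λ - φ

For λ₁ = 236.2 nm:
KE₁ = hc/λ₁ - φ = 5.2491 - 3.95 = 1.2991 eV

For λ₂ = 149.7 nm:
KE₂ = hc/λ₂ - φ = 8.2822 - 3.95 = 4.3322 eV

Change in KE:
ΔKE = KE₂ - KE₁ = 4.3322 - 1.2991 = 3.0331 eV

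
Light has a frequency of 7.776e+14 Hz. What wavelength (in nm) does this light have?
385.54 nm

Using the wave equation: c = fλ

Solving for wavelength:
λ = c/f = (3×10⁸ m/s) / (7.776e+14 Hz)
λ = 385.54 nm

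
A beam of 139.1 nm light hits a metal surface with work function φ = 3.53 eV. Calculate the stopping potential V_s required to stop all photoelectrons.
5.3833 V

The stopping potential V_s satisfies: eV_s = KE_max

First, find KE_max using Einstein's equation:
E_photon = hc/λ = 8.9133 eV
KE_max = E_photon - φ = 8.9133 - 3.53 = 5.3833 eV

Since eV_s = KE_max:
V_s = KE_max/e = 5.3833 V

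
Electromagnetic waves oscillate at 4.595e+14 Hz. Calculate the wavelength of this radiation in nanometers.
652.43 nm

Using the wave equation: c = fλ

Solving for wavelength:
λ = c/f = (3×10⁸ m/s) / (4.595e+14 Hz)
λ = 652.43 nm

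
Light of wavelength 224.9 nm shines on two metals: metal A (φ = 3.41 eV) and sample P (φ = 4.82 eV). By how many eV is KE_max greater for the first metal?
1.4100 eV

Using KE_max = hc/λ - φ for each metal:

Photon energy: E = hc/λ = 5.5129 eV

For metal A (φ₁ = 3.41 eV):
KE₁ = E - φ₁ = 5.5129 - 3.41 = 2.1029 eV

For sample P (φ₂ = 4.82 eV):
KE₂ = E - φ₂ = 5.5129 - 4.82 = 0.6929 eV

Difference:
ΔKE = KE₁ - KE₂ = 2.1029 - 0.6929 = 1.4100 eV

Note: The difference equals the difference in work functions: 4.82 - 3.41 = 1.41 eV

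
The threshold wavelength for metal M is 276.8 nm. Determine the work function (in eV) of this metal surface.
4.48 eV

At the threshold wavelength, photon energy equals work function:
φ = hc/λ₀

Calculating:
φ = (6.626×10⁻³⁴ J·s)(3×10⁸ m/s) / (276.8×10⁻⁹ m)
φ = 4.48 eV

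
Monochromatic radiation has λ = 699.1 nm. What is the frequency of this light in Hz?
4.2883e+14 Hz

Using the wave equation: c = fλ

Solving for frequency:
f = c/λ = (3×10⁸ m/s) / (699.1×10⁻⁹ m)
f = 4.2883e+14 Hz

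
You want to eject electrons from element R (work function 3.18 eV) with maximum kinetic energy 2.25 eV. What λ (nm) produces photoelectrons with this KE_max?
228.33 nm

From Einstein's equation: KE_max = hc/λ - φ

Rearranging for λ:
hc/λ = KE_max + φ
λ = hc/(KE_max + φ)

Required photon energy:
E_photon = KE_max + φ = 2.25 + 3.18 = 5.43 eV

Required wavelength:
λ = hc/E_photon = (6.626×10⁻³⁴)(3×10⁸) / (5.43 × 1.602×10⁻¹⁹)
λ = 228.33 nm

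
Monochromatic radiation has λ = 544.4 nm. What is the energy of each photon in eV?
2.2774 eV

Using E = hf = hc/λ:

E = hc/λ = (6.626×10⁻³⁴ J·s)(3×10⁸ m/s) / (544.4×10⁻⁹ m)
E = 2.2774 eV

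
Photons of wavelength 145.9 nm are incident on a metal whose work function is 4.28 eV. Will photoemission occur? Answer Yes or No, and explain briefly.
Yes

For photoemission, the photon energy must exceed the work function.

Photon energy: E = hc/λ = 8.4979 eV
Work function: φ = 4.28 eV

Since E_photon (8.4979 eV) > φ (4.28 eV), photoemission WILL occur.
The threshold wavelength is λ₀ = hc/φ = 289.7 nm.
Since 145.9 nm < 289.7 nm, the light has sufficient energy.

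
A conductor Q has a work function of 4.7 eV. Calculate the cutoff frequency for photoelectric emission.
1.1365e+15 Hz

The threshold frequency is when the photon energy equals the work function:
hf₀ = φ

Solving for f₀:
f₀ = φ/h = (4.7 eV × 1.602×10⁻¹⁹ J/eV) / (6.626×10⁻³⁴ J·s)
f₀ = 1.1365e+15 Hz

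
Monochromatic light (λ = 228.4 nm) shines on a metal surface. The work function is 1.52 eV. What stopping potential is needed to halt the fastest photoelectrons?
3.9084 V

The stopping potential V_s satisfies: eV_s = KE_max

First, find KE_max using Einstein's equation:
E_photon = hc/λ = 5.4284 eV
KE_max = E_photon - φ = 5.4284 - 1.52 = 3.9084 eV

Since eV_s = KE_max:
V_s = KE_max/e = 3.9084 V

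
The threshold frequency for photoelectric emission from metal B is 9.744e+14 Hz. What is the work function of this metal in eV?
4.03 eV

At the threshold frequency, photon energy equals work function:
φ = hf₀

Calculating:
φ = (6.626×10⁻³⁴ J·s)(9.744e+14 Hz)
φ = 4.03 eV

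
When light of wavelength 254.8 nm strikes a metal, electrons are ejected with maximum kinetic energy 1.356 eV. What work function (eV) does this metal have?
3.51 eV

From Einstein's photoelectric equation: KE_max = hf - φ = hc/λ - φ

Rearranging for φ:
φ = hc/λ - KE_max

Calculate photon energy:
E_photon = hc/λ = 4.8659 eV

Therefore:
φ = 4.8659 - 1.356 = 3.51 eV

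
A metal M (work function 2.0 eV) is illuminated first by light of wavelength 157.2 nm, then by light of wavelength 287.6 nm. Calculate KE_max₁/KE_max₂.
2.5474

Using Einstein's equation: KE_max = hc/λ - φ

For λ₁ = 157.2 nm:
E₁ = hc/λ₁ = 7.8870 eV
KE₁ = E₁ - φ = 7.8870 - 2.0 = 5.8870 eV

For λ₂ = 287.6 nm:
E₂ = hc/λ₂ = 4.3110 eV
KE₂ = E₂ - φ = 4.3110 - 2.0 = 2.3110 eV

Ratio: KE₁/KE₂ = 5.8870/2.3110 = 2.5474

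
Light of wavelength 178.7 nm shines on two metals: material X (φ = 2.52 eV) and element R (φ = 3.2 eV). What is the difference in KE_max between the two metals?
0.6800 eV

Using KE_max = hc/λ - φ for each metal:

Photon energy: E = hc/λ = 6.9381 eV

For material X (φ₁ = 2.52 eV):
KE₁ = E - φ₁ = 6.9381 - 2.52 = 4.4181 eV

For element R (φ₂ = 3.2 eV):
KE₂ = E - φ₂ = 6.9381 - 3.2 = 3.7381 eV

Difference:
ΔKE = KE₁ - KE₂ = 4.4181 - 3.7381 = 0.6800 eV

Note: The difference equals the difference in work functions: 3.2 - 2.52 = 0.68 eV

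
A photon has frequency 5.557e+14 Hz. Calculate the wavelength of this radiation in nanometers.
539.49 nm

Using the wave equation: c = fλ

Solving for wavelength:
λ = c/f = (3×10⁸ m/s) / (5.557e+14 Hz)
λ = 539.49 nm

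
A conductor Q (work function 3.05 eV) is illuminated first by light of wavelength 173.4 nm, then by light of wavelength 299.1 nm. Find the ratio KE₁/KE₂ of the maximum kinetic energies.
3.7436

Using Einstein's equation: KE_max = hc/λ - φ

For λ₁ = 173.4 nm:
E₁ = hc/λ₁ = 7.1502 eV
KE₁ = E₁ - φ = 7.1502 - 3.05 = 4.1002 eV

For λ₂ = 299.1 nm:
E₂ = hc/λ₂ = 4.1452 eV
KE₂ = E₂ - φ = 4.1452 - 3.05 = 1.0952 eV

Ratio: KE₁/KE₂ = 4.1002/1.0952 = 3.7436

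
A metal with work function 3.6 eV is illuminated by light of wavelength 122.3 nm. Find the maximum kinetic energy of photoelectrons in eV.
6.5377 eV

Using Einstein's photoelectric equation: KE_max = hf - φ = hc/λ - φ

First, calculate the photon energy:
E_photon = hc/λ = (6.626×10⁻³⁴ J·s)(3×10⁸ m/s) / (122.3×10⁻⁹ m)
E_photon = 10.1377 eV

Then, the maximum kinetic energy:
KE_max = E_photon - φ = 10.1377 eV - 3.6 eV = 6.5377 eV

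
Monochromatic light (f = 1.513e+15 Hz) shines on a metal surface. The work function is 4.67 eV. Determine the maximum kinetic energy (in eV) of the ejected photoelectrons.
1.5873 eV

Using Einstein's photoelectric equation: KE_max = hf - φ

First, calculate the photon energy:
E_photon = hf = (6.626×10⁻³⁴ J·s)(1.513e+15 Hz)
E_photon = 6.2573 eV

Then, the maximum kinetic energy:
KE_max = E_photon - φ = 6.2573 eV - 4.67 eV = 1.5873 eV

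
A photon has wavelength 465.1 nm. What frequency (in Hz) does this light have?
6.4458e+14 Hz

Using the wave equation: c = fλ

Solving for frequency:
f = c/λ = (3×10⁸ m/s) / (465.1×10⁻⁹ m)
f = 6.4458e+14 Hz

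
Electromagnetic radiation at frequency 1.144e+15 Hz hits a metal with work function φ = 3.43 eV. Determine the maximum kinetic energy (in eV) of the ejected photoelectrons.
1.3012 eV

Using Einstein's photoelectric equation: KE_max = hf - φ

First, calculate the photon energy:
E_photon = hf = (6.626×10⁻³⁴ J·s)(1.144e+15 Hz)
E_photon = 4.7312 eV

Then, the maximum kinetic energy:
KE_max = E_photon - φ = 4.7312 eV - 3.43 eV = 1.3012 eV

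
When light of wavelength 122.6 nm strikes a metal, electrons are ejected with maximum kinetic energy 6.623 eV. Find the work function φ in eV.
3.49 eV

From Einstein's photoelectric equation: KE_max = hf - φ = hc/λ - φ

Rearranging for φ:
φ = hc/λ - KE_max

Calculate photon energy:
E_photon = hc/λ = 10.1129 eV

Therefore:
φ = 10.1129 - 6.623 = 3.49 eV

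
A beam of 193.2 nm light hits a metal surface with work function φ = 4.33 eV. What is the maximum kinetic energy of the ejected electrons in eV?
2.0874 eV

Using Einstein's photoelectric equation: KE_max = hf - φ = hc/λ - φ

First, calculate the photon energy:
E_photon = hc/λ = (6.626×10⁻³⁴ J·s)(3×10⁸ m/s) / (193.2×10⁻⁹ m)
E_photon = 6.4174 eV

Then, the maximum kinetic energy:
KE_max = E_photon - φ = 6.4174 eV - 4.33 eV = 2.0874 eV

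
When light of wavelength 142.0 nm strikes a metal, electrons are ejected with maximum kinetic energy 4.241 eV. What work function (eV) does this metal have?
4.49 eV

From Einstein's photoelectric equation: KE_max = hf - φ = hc/λ - φ

Rearranging for φ:
φ = hc/λ - KE_max

Calculate photon energy:
E_photon = hc/λ = 8.7313 eV

Therefore:
φ = 8.7313 - 4.241 = 4.49 eV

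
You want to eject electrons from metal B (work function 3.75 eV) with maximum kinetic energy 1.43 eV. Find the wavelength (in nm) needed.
239.35 nm

From Einstein's equation: KE_max = hc/λ - φ

Rearranging for λ:
hc/λ = KE_max + φ
λ = hc/(KE_max + φ)

Required photon energy:
E_photon = KE_max + φ = 1.43 + 3.75 = 5.18 eV

Required wavelength:
λ = hc/E_photon = (6.626×10⁻³⁴)(3×10⁸) / (5.18 × 1.602×10⁻¹⁹)
λ = 239.35 nm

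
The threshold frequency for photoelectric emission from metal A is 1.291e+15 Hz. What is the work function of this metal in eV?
5.34 eV

At the threshold frequency, photon energy equals work function:
φ = hf₀

Calculating:
φ = (6.626×10⁻³⁴ J·s)(1.291e+15 Hz)
φ = 5.34 eV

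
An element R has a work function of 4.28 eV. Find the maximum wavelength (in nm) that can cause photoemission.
289.68 nm

The threshold wavelength is when the photon energy equals the work function:
hc/λ₀ = φ

Solving for λ₀:
λ₀ = hc/φ = (6.626×10⁻³⁴ J·s)(3×10⁸ m/s) / (4.28 eV × 1.602×10⁻¹⁹ J/eV)
λ₀ = 289.68 nm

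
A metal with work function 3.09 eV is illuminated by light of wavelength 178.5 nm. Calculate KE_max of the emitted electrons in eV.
3.8559 eV

Using Einstein's photoelectric equation: KE_max = hf - φ = hc/λ - φ

First, calculate the photon energy:
E_photon = hc/λ = (6.626×10⁻³⁴ J·s)(3×10⁸ m/s) / (178.5×10⁻⁹ m)
E_photon = 6.9459 eV

Then, the maximum kinetic energy:
KE_max = E_photon - φ = 6.9459 eV - 3.09 eV = 3.8559 eV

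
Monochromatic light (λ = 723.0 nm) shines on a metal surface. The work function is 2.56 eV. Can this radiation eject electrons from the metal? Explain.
No

For photoemission, the photon energy must exceed the work function.

Photon energy: E = hc/λ = 1.7149 eV
Work function: φ = 2.56 eV

Since E_photon (1.7149 eV) < φ (2.56 eV), photoemission will NOT occur.
The threshold wavelength is λ₀ = hc/φ = 484.3 nm.
Since 723.0 nm > 484.3 nm, the photons lack sufficient energy.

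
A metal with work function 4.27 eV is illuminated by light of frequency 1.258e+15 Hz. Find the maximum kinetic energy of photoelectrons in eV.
0.9327 eV

Using Einstein's photoelectric equation: KE_max = hf - φ

First, calculate the photon energy:
E_photon = hf = (6.626×10⁻³⁴ J·s)(1.258e+15 Hz)
E_photon = 5.2027 eV

Then, the maximum kinetic energy:
KE_max = E_photon - φ = 5.2027 eV - 4.27 eV = 0.9327 eV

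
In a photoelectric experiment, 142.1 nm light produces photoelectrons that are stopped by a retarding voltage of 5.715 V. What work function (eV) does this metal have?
3.01 eV

The stopping potential gives the maximum kinetic energy: KE_max = eV_s = 5.715 eV

From Einstein's photoelectric equation: KE_max = hc/λ - φ
Rearranging: φ = hc/λ - KE_max

Calculate photon energy:
E_photon = hc/λ = (6.626×10⁻³⁴ J·s)(3×10⁸ m/s) / (142.1×10⁻⁹ m) = 8.7251 eV

Therefore:
φ = 8.7251 - 5.715 = 3.01 eV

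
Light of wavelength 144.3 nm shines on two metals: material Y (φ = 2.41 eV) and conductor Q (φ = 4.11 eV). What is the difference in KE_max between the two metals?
1.7000 eV

Using KE_max = hc/λ - φ for each metal:

Photon energy: E = hc/λ = 8.5921 eV

For material Y (φ₁ = 2.41 eV):
KE₁ = E - φ₁ = 8.5921 - 2.41 = 6.1821 eV

For conductor Q (φ₂ = 4.11 eV):
KE₂ = E - φ₂ = 8.5921 - 4.11 = 4.4821 eV

Difference:
ΔKE = KE₁ - KE₂ = 6.1821 - 4.4821 = 1.7000 eV

Note: The difference equals the difference in work functions: 4.11 - 2.41 = 1.70 eV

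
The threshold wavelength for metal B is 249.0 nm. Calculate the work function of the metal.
4.98 eV

At the threshold wavelength, photon energy equals work function:
φ = hc/λ₀

Calculating:
φ = (6.626×10⁻³⁴ J·s)(3×10⁸ m/s) / (249.0×10⁻⁹ m)
φ = 4.98 eV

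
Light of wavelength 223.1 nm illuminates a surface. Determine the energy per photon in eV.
5.5573 eV

Using E = hf = hc/λ:

E = hc/λ = (6.626×10⁻³⁴ J·s)(3×10⁸ m/s) / (223.1×10⁻⁹ m)
E = 5.5573 eV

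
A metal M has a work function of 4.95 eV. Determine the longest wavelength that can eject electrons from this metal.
250.47 nm

The threshold wavelength is when the photon energy equals the work function:
hc/λ₀ = φ

Solving for λ₀:
λ₀ = hc/φ = (6.626×10⁻³⁴ J·s)(3×10⁸ m/s) / (4.95 eV × 1.602×10⁻¹⁹ J/eV)
λ₀ = 250.47 nm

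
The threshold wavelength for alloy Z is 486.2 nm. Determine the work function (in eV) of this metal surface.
2.55 eV

At the threshold wavelength, photon energy equals work function:
φ = hc/λ₀

Calculating:
φ = (6.626×10⁻³⁴ J·s)(3×10⁸ m/s) / (486.2×10⁻⁹ m)
φ = 2.55 eV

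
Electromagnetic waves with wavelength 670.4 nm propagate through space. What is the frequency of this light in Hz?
4.4718e+14 Hz

Using the wave equation: c = fλ

Solving for frequency:
f = c/λ = (3×10⁸ m/s) / (670.4×10⁻⁹ m)
f = 4.4718e+14 Hz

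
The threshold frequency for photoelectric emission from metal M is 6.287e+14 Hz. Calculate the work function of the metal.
2.60 eV

At the threshold frequency, photon energy equals work function:
φ = hf₀

Calculating:
φ = (6.626×10⁻³⁴ J·s)(6.287e+14 Hz)
φ = 2.60 eV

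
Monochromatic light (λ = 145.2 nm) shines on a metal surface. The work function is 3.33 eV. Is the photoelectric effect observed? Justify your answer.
Yes

For photoemission, the photon energy must exceed the work function.

Photon energy: E = hc/λ = 8.5389 eV
Work function: φ = 3.33 eV

Since E_photon (8.5389 eV) > φ (3.33 eV), photoemission WILL occur.
The threshold wavelength is λ₀ = hc/φ = 372.3 nm.
Since 145.2 nm < 372.3 nm, the light has sufficient energy.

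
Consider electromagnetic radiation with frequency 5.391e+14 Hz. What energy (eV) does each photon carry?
2.2295 eV

Using E = hf:

E = hf = (6.626×10⁻³⁴ J·s)(5.391e+14 Hz)
E = 2.2295 eV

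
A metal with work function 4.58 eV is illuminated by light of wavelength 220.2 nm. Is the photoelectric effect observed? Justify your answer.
Yes

For photoemission, the photon energy must exceed the work function.

Photon energy: E = hc/λ = 5.6305 eV
Work function: φ = 4.58 eV

Since E_photon (5.6305 eV) > φ (4.58 eV), photoemission WILL occur.
The threshold wavelength is λ₀ = hc/φ = 270.7 nm.
Since 220.2 nm < 270.7 nm, the light has sufficient energy.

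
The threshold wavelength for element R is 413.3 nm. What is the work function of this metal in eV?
3.00 eV

At the threshold wavelength, photon energy equals work function:
φ = hc/λ₀

Calculating:
φ = (6.626×10⁻³⁴ J·s)(3×10⁸ m/s) / (413.3×10⁻⁹ m)
φ = 3.00 eV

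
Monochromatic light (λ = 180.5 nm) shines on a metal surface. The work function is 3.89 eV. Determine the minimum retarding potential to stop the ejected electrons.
2.9789 V

The stopping potential V_s satisfies: eV_s = KE_max

First, find KE_max using Einstein's equation:
E_photon = hc/λ = 6.8689 eV
KE_max = E_photon - φ = 6.8689 - 3.89 = 2.9789 eV

Since eV_s = KE_max:
V_s = KE_max/e = 2.9789 V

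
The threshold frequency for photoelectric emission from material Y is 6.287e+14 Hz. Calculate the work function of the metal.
2.60 eV

At the threshold frequency, photon energy equals work function:
φ = hf₀

Calculating:
φ = (6.626×10⁻³⁴ J·s)(6.287e+14 Hz)
φ = 2.60 eV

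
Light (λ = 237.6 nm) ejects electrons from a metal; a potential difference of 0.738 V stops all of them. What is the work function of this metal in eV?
4.48 eV

The stopping potential gives the maximum kinetic energy: KE_max = eV_s = 0.738 eV

From Einstein's photoelectric equation: KE_max = hc/λ - φ
Rearranging: φ = hc/λ - KE_max

Calculate photon energy:
E_photon = hc/λ = (6.626×10⁻³⁴ J·s)(3×10⁸ m/s) / (237.6×10⁻⁹ m) = 5.2182 eV

Therefore:
φ = 5.2182 - 0.738 = 4.48 eV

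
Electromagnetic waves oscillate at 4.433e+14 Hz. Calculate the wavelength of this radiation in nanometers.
676.27 nm

Using the wave equation: c = fλ

Solving for wavelength:
λ = c/f = (3×10⁸ m/s) / (4.433e+14 Hz)
λ = 676.27 nm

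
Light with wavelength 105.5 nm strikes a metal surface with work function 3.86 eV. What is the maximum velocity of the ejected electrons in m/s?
1.6662e+06 m/s

First, find the maximum kinetic energy:
E_photon = hc/λ = 11.7521 eV
KE_max = E_photon - φ = 11.7521 - 3.86 = 7.8921 eV

Convert to Joules: KE_max = 7.8921 × 1.602×10⁻¹⁹ J = 1.2644e-18 J

Then use KE = ½mv² to find velocity:
v = √(2·KE/m) = √(2 × 1.2644e-18 J / 9.109e-31 kg)
v = 1.6662e+06 m/s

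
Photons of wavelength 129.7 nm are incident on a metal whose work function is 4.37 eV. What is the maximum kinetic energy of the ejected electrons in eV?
5.1893 eV

Using Einstein's photoelectric equation: KE_max = hf - φ = hc/λ - φ

First, calculate the photon energy:
E_photon = hc/λ = (6.626×10⁻³⁴ J·s)(3×10⁸ m/s) / (129.7×10⁻⁹ m)
E_photon = 9.5593 eV

Then, the maximum kinetic energy:
KE_max = E_photon - φ = 9.5593 eV - 4.37 eV = 5.1893 eV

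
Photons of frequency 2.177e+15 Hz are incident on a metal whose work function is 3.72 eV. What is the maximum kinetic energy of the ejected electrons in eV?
5.2833 eV

Using Einstein's photoelectric equation: KE_max = hf - φ

First, calculate the photon energy:
E_photon = hf = (6.626×10⁻³⁴ J·s)(2.177e+15 Hz)
E_photon = 9.0033 eV

Then, the maximum kinetic energy:
KE_max = E_photon - φ = 9.0033 eV - 3.72 eV = 5.2833 eV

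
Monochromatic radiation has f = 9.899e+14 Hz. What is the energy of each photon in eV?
4.0939 eV

Using E = hf:

E = hf = (6.626×10⁻³⁴ J·s)(9.899e+14 Hz)
E = 4.0939 eV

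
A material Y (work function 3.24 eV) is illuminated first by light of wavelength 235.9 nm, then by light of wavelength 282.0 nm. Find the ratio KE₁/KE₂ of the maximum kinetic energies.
1.7429

Using Einstein's equation: KE_max = hc/λ - φ

For λ₁ = 235.9 nm:
E₁ = hc/λ₁ = 5.2558 eV
KE₁ = E₁ - φ = 5.2558 - 3.24 = 2.0158 eV

For λ₂ = 282.0 nm:
E₂ = hc/λ₂ = 4.3966 eV
KE₂ = E₂ - φ = 4.3966 - 3.24 = 1.1566 eV

Ratio: KE₁/KE₂ = 2.0158/1.1566 = 1.7429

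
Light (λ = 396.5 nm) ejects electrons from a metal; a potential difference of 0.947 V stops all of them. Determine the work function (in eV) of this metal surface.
2.18 eV

The stopping potential gives the maximum kinetic energy: KE_max = eV_s = 0.947 eV

From Einstein's photoelectric equation: KE_max = hc/λ - φ
Rearranging: φ = hc/λ - KE_max

Calculate photon energy:
E_photon = hc/λ = (6.626×10⁻³⁴ J·s)(3×10⁸ m/s) / (396.5×10⁻⁹ m) = 3.1270 eV

Therefore:
φ = 3.1270 - 0.947 = 2.18 eV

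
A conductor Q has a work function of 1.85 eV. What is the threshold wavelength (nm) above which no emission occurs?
670.18 nm

The threshold wavelength is when the photon energy equals the work function:
hc/λ₀ = φ

Solving for λ₀:
λ₀ = hc/φ = (6.626×10⁻³⁴ J·s)(3×10⁸ m/s) / (1.85 eV × 1.602×10⁻¹⁹ J/eV)
λ₀ = 670.18 nm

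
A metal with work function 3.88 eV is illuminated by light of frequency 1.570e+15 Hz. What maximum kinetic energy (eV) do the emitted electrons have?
2.6130 eV

Using Einstein's photoelectric equation: KE_max = hf - φ

First, calculate the photon energy:
E_photon = hf = (6.626×10⁻³⁴ J·s)(1.570e+15 Hz)
E_photon = 6.4930 eV

Then, the maximum kinetic energy:
KE_max = E_photon - φ = 6.4930 eV - 3.88 eV = 2.6130 eV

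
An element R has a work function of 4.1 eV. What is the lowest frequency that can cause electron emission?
9.9138e+14 Hz

The threshold frequency is when the photon energy equals the work function:
hf₀ = φ

Solving for f₀:
f₀ = φ/h = (4.1 eV × 1.602×10⁻¹⁹ J/eV) / (6.626×10⁻³⁴ J·s)
f₀ = 9.9138e+14 Hz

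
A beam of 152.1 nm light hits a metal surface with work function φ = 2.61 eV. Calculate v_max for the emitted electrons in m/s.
1.3962e+06 m/s

First, find the maximum kinetic energy:
E_photon = hc/λ = 8.1515 eV
KE_max = E_photon - φ = 8.1515 - 2.61 = 5.5415 eV

Convert to Joules: KE_max = 5.5415 × 1.602×10⁻¹⁹ J = 8.8784e-19 J

Then use KE = ½mv² to find velocity:
v = √(2·KE/m) = √(2 × 8.8784e-19 J / 9.109e-31 kg)
v = 1.3962e+06 m/s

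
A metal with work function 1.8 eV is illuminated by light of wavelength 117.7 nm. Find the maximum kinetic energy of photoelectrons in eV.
8.7339 eV

Using Einstein's photoelectric equation: KE_max = hf - φ = hc/λ - φ

First, calculate the photon energy:
E_photon = hc/λ = (6.626×10⁻³⁴ J·s)(3×10⁸ m/s) / (117.7×10⁻⁹ m)
E_photon = 10.5339 eV

Then, the maximum kinetic energy:
KE_max = E_photon - φ = 10.5339 eV - 1.8 eV = 8.7339 eV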